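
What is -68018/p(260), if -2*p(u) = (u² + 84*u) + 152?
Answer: 34009/22398 ≈ 1.5184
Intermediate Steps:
p(u) = -76 - 42*u - u²/2 (p(u) = -((u² + 84*u) + 152)/2 = -(152 + u² + 84*u)/2 = -76 - 42*u - u²/2)
-68018/p(260) = -68018/(-76 - 42*260 - ½*260²) = -68018/(-76 - 10920 - ½*67600) = -68018/(-76 - 10920 - 33800) = -68018/(-44796) = -68018*(-1/44796) = 34009/22398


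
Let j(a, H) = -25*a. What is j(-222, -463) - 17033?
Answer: -11483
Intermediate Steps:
j(-222, -463) - 17033 = -25*(-222) - 17033 = 5550 - 17033 = -11483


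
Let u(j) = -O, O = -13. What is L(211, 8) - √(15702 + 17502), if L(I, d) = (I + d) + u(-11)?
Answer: 232 - 2*√8301 ≈ 49.780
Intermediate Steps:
u(j) = 13 (u(j) = -1*(-13) = 13)
L(I, d) = 13 + I + d (L(I, d) = (I + d) + 13 = 13 + I + d)
L(211, 8) - √(15702 + 17502) = (13 + 211 + 8) - √(15702 + 17502) = 232 - √33204 = 232 - 2*√8301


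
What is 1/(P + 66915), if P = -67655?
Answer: -1/740 ≈ -0.0013514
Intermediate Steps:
1/(P + 66915) = 1/(-67655 + 66915) = 1/(-740) = -1/740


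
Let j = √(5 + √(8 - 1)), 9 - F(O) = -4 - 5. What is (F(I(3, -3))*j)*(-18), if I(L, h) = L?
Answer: -324*√(5 + √7) ≈ -895.89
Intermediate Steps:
F(O) = 18 (F(O) = 9 - (-4 - 5) = 9 - 1*(-9) = 9 + 9 = 18)
j = √(5 + √7) ≈ 2.7651
(F(I(3, -3))*j)*(-18) = (18*√(5 + √7))*(-18) = -324*√(5 + √7)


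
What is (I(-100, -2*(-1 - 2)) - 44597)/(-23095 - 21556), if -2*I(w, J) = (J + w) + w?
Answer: 44500/44651 ≈ 0.99662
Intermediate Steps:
I(w, J) = -w - J/2 (I(w, J) = -((J + w) + w)/2 = -(J + 2*w)/2 = -w - J/2)
(I(-100, -2*(-1 - 2)) - 44597)/(-23095 - 21556) = ((-1*(-100) - (-1)*(-1 - 2)) - 44597)/(-23095 - 21556) = ((100 - (-1)*(-3)) - 44597)/(-44651) = ((100 - ½*6) - 44597)*(-1/44651) = ((100 - 3) - 44597)*(-1/44651) = (97 - 44597)*(-1/44651) = -44500*(-1/44651) = 44500/44651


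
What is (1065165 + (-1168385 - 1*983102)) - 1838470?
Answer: -2924792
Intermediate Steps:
(1065165 + (-1168385 - 1*983102)) - 1838470 = (1065165 + (-1168385 - 983102)) - 1838470 = (1065165 - 2151487) - 1838470 = -1086322 - 1838470 = -2924792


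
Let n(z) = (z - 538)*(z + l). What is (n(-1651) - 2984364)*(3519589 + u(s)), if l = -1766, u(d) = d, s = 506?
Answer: 15824407547655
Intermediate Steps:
n(z) = (-1766 + z)*(-538 + z) (n(z) = (z - 538)*(z - 1766) = (-538 + z)*(-1766 + z) = (-1766 + z)*(-538 + z))
(n(-1651) - 2984364)*(3519589 + u(s)) = ((950108 + (-1651)**2 - 2304*(-1651)) - 2984364)*(3519589 + 506) = ((950108 + 2725801 + 3803904) - 2984364)*3520095 = (7479813 - 2984364)*3520095 = 4495449*3520095 = 15824407547655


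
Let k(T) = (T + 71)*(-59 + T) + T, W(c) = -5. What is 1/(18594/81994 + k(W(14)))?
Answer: -40997/173367016 ≈ -0.00023648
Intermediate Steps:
k(T) = T + (-59 + T)*(71 + T) (k(T) = (71 + T)*(-59 + T) + T = (-59 + T)*(71 + T) + T = T + (-59 + T)*(71 + T))
1/(18594/81994 + k(W(14))) = 1/(18594/81994 + (-4189 + (-5)² + 13*(-5))) = 1/(18594*(1/81994) + (-4189 + 25 - 65)) = 1/(9297/40997 - 4229) = 1/(-173367016/40997) = -40997/173367016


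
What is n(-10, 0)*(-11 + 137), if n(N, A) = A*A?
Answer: 0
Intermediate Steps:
n(N, A) = A**2
n(-10, 0)*(-11 + 137) = 0**2*(-11 + 137) = 0*126 = 0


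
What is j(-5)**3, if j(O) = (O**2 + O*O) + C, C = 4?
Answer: 157464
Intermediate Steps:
j(O) = 4 + 2*O**2 (j(O) = (O**2 + O*O) + 4 = (O**2 + O**2) + 4 = 2*O**2 + 4 = 4 + 2*O**2)
j(-5)**3 = (4 + 2*(-5)**2)**3 = (4 + 2*25)**3 = (4 + 50)**3 = 54**3 = 157464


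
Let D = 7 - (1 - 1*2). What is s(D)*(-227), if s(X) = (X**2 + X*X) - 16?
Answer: -25424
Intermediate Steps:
D = 8 (D = 7 - (1 - 2) = 7 - 1*(-1) = 7 + 1 = 8)
s(X) = -16 + 2*X**2 (s(X) = (X**2 + X**2) - 16 = 2*X**2 - 16 = -16 + 2*X**2)
s(D)*(-227) = (-16 + 2*8**2)*(-227) = (-16 + 2*64)*(-227) = (-16 + 128)*(-227) = 112*(-227) = -25424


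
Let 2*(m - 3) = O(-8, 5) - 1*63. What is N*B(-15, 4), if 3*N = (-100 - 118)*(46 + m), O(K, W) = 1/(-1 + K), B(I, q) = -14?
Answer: 479164/27 ≈ 17747.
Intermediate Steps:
m = -257/9 (m = 3 + (1/(-1 - 8) - 1*63)/2 = 3 + (1/(-9) - 63)/2 = 3 + (-⅑ - 63)/2 = 3 + (½)*(-568/9) = 3 - 284/9 = -257/9 ≈ -28.556)
N = -34226/27 (N = ((-100 - 118)*(46 - 257/9))/3 = (-218*157/9)/3 = (⅓)*(-34226/9) = -34226/27 ≈ -1267.6)
N*B(-15, 4) = -34226/27*(-14) = 479164/27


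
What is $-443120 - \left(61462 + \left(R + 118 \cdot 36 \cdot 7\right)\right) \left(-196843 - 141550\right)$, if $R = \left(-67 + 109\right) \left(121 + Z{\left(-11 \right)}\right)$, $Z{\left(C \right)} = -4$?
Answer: $32523184896$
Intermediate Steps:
$R = 4914$ ($R = \left(-67 + 109\right) \left(121 - 4\right) = 42 \cdot 117 = 4914$)
$-443120 - \left(61462 + \left(R + 118 \cdot 36 \cdot 7\right)\right) \left(-196843 - 141550\right) = -443120 - \left(61462 + \left(4914 + 118 \cdot 36 \cdot 7\right)\right) \left(-196843 - 141550\right) = -443120 - \left(61462 + \left(4914 + 118 \cdot 252\right)\right) \left(-338393\right) = -443120 - \left(61462 + \left(4914 + 29736\right)\right) \left(-338393\right) = -443120 - \left(61462 + 34650\right) \left(-338393\right) = -443120 - 96112 \left(-338393\right) = -443120 - -32523628016 = -443120 + 32523628016 = 32523184896$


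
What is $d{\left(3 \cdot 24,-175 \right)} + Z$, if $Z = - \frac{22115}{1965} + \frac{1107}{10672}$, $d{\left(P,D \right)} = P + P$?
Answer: $\frac{557182619}{4194096} \approx 132.85$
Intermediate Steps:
$d{\left(P,D \right)} = 2 P$
$Z = - \frac{46767205}{4194096}$ ($Z = \left(-22115\right) \frac{1}{1965} + 1107 \cdot \frac{1}{10672} = - \frac{4423}{393} + \frac{1107}{10672} = - \frac{46767205}{4194096} \approx -11.151$)
$d{\left(3 \cdot 24,-175 \right)} + Z = 2 \cdot 3 \cdot 24 - \frac{46767205}{4194096} = 2 \cdot 72 - \frac{46767205}{4194096} = 144 - \frac{46767205}{4194096} = \frac{557182619}{4194096}$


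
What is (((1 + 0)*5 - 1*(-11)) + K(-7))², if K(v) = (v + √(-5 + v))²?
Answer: 457 - 2968*I*√3 ≈ 457.0 - 5140.7*I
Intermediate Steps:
(((1 + 0)*5 - 1*(-11)) + K(-7))² = (((1 + 0)*5 - 1*(-11)) + (-7 + √(-5 - 7))²)² = ((1*5 + 11) + (-7 + √(-12))²)² = ((5 + 11) + (-7 + 2*I*√3)²)² = (16 + (-7 + 2*I*√3)²)²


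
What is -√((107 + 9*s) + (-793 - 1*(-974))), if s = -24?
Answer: -6*√2 ≈ -8.4853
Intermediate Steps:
-√((107 + 9*s) + (-793 - 1*(-974))) = -√((107 + 9*(-24)) + (-793 - 1*(-974))) = -√((107 - 216) + (-793 + 974)) = -√(-109 + 181) = -√72 = -6*√2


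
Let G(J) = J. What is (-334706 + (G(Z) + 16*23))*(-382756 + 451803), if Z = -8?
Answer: -23085588262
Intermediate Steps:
(-334706 + (G(Z) + 16*23))*(-382756 + 451803) = (-334706 + (-8 + 16*23))*(-382756 + 451803) = (-334706 + (-8 + 368))*69047 = (-334706 + 360)*69047 = -334346*69047 = -23085588262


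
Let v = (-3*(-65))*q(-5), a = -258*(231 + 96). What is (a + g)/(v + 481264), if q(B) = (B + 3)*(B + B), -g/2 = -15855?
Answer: -13164/121291 ≈ -0.10853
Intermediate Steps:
g = 31710 (g = -2*(-15855) = 31710)
a = -84366 (a = -258*327 = -84366)
q(B) = 2*B*(3 + B) (q(B) = (3 + B)*(2*B) = 2*B*(3 + B))
v = 3900 (v = (-3*(-65))*(2*(-5)*(3 - 5)) = 195*(2*(-5)*(-2)) = 195*20 = 3900)
(a + g)/(v + 481264) = (-84366 + 31710)/(3900 + 481264) = -52656/485164 = -52656*1/485164 = -13164/121291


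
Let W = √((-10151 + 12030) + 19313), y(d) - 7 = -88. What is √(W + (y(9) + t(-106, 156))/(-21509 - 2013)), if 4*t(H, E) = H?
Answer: √(2528615 + 1106568968*√5298)/23522 ≈ 12.066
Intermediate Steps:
y(d) = -81 (y(d) = 7 - 88 = -81)
t(H, E) = H/4
W = 2*√5298 (W = √(1879 + 19313) = √21192 = 2*√5298 ≈ 145.57)
√(W + (y(9) + t(-106, 156))/(-21509 - 2013)) = √(2*√5298 + (-81 + (¼)*(-106))/(-21509 - 2013)) = √(2*√5298 + (-81 - 53/2)/(-23522)) = √(2*√5298 - 215/2*(-1/23522)) = √(2*√5298 + 215/47044) = √(215/47044 + 2*√5298)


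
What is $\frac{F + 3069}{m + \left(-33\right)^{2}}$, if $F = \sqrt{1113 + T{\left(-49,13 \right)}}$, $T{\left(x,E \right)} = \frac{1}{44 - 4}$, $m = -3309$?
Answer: $- \frac{1023}{740} - \frac{211 \sqrt{10}}{44400} \approx -1.3975$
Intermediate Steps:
$T{\left(x,E \right)} = \frac{1}{40}$
$F = \frac{211 \sqrt{10}}{20}$ ($F = \sqrt{1113 + \frac{1}{40}} = \sqrt{\frac{44521}{40}} = \frac{211 \sqrt{10}}{20} \approx 33.362$)
$\frac{F + 3069}{m + \left(-33\right)^{2}} = \frac{\frac{211 \sqrt{10}}{20} + 3069}{-3309 + \left(-33\right)^{2}} = \frac{3069 + \frac{211 \sqrt{10}}{20}}{-3309 + 1089} = \frac{3069 + \frac{211 \sqrt{10}}{20}}{-2220} = \left(3069 + \frac{211 \sqrt{10}}{20}\right) \left(- \frac{1}{2220}\right) = - \frac{1023}{740} - \frac{211 \sqrt{10}}{44400}$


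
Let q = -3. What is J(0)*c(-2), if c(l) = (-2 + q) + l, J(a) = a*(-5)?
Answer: 0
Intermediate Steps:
J(a) = -5*a
c(l) = -5 + l (c(l) = (-2 - 3) + l = -5 + l)
J(0)*c(-2) = (-5*0)*(-5 - 2) = 0*(-7) = 0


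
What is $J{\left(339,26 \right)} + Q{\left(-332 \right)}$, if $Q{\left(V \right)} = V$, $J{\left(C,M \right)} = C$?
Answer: $7$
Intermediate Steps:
$J{\left(339,26 \right)} + Q{\left(-332 \right)} = 339 - 332 = 7$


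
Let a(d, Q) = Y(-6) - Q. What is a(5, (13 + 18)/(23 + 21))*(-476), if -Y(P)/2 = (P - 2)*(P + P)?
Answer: 1009001/11 ≈ 91727.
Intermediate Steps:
Y(P) = -4*P*(-2 + P) (Y(P) = -2*(P - 2)*(P + P) = -2*(-2 + P)*2*P = -4*P*(-2 + P))
a(d, Q) = -192 - Q (a(d, Q) = 4*(-6)*(2 - 1*(-6)) - Q = 4*(-6)*(2 + 6) - Q = 4*(-6)*8 - Q = -192 - Q)
a(5, (13 + 18)/(23 + 21))*(-476) = (-192 - (13 + 18)/(23 + 21))*(-476) = (-192 - 31/44)*(-476) = -8479/44*(-476) = 1009001/11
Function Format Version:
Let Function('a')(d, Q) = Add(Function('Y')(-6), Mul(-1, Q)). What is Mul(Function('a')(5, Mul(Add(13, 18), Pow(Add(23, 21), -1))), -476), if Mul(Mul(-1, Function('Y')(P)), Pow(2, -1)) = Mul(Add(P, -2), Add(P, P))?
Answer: Rational(1009001, 11) ≈ 91727.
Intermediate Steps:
Function('Y')(P) = Mul(-4, P, Add(-2, P)) (Function('Y')(P) = Mul(-2, Mul(Add(P, -2), Add(P, P))) = Mul(-2, Mul(Add(-2, P), Mul(2, P))) = Mul(-2, Mul(2, P, Add(-2, P))) = Mul(-4, P, Add(-2, P)))
Function('a')(d, Q) = Add(-192, Mul(-1, Q)) (Function('a')(d, Q) = Add(Mul(4, -6, Add(2, Mul(-1, -6))), Mul(-1, Q)) = Add(Mul(4, -6, Add(2, 6)), Mul(-1, Q)) = Add(Mul(4, -6, 8), Mul(-1, Q)) = Add(-192, Mul(-1, Q)))
Mul(Function('a')(5, Mul(Add(13, 18), Pow(Add(23, 21), -1))), -476) = Mul(Add(-192, Mul(-1, Mul(Add(13, 18), Pow(Add(23, 21), -1)))), -476) = Mul(Add(-192, Mul(-1, Mul(31, Pow(44, -1)))), -476) = Mul(Add(-192, Mul(-1, Mul(31, Rational(1, 44)))), -476) = Mul(Add(-192, Mul(-1, Rational(31, 44))), -476) = Mul(Add(-192, Rational(-31, 44)), -476) = Mul(Rational(-8479, 44), -476) = Rational(1009001, 11)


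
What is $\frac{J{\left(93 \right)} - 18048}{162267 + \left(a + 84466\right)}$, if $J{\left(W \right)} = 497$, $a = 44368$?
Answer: $- \frac{17551}{291101} \approx -0.060292$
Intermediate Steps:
$\frac{J{\left(93 \right)} - 18048}{162267 + \left(a + 84466\right)} = \frac{497 - 18048}{162267 + \left(44368 + 84466\right)} = - \frac{17551}{162267 + 128834} = - \frac{17551}{291101}$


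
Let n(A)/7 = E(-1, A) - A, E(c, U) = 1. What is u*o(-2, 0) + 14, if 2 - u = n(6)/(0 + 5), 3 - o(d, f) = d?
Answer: 59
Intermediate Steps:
o(d, f) = 3 - d
n(A) = 7 - 7*A (n(A) = 7*(1 - A) = 7 - 7*A)
u = 9 (u = 2 - (7 - 7*6)/(0 + 5) = 2 - (7 - 42)/5 = 2 - (-35)/5 = 2 - 1*(-7) = 2 + 7 = 9)
u*o(-2, 0) + 14 = 9*(3 - 1*(-2)) + 14 = 9*(3 + 2) + 14 = 9*5 + 14 = 45 + 14 = 59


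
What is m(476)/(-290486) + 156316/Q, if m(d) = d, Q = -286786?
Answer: -1626575704/2975261357 ≈ -0.54670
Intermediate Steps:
m(476)/(-290486) + 156316/Q = 476/(-290486) + 156316/(-286786) = 476*(-1/290486) + 156316*(-1/286786) = -34/20749 - 78158/143393 = -1626575704/2975261357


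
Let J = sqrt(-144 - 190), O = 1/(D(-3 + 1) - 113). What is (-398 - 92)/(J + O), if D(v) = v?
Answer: 56350/4417151 + 6480250*I*sqrt(334)/4417151 ≈ 0.012757 + 26.812*I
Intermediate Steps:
O = -1/115 (O = 1/((-3 + 1) - 113) = 1/(-2 - 113) = 1/(-115) = -1/115 ≈ -0.0086956)
J = I*sqrt(334) (J = sqrt(-334) = I*sqrt(334) ≈ 18.276*I)
(-398 - 92)/(J + O) = (-398 - 92)/(I*sqrt(334) - 1/115) = -490/(-1/115 + I*sqrt(334))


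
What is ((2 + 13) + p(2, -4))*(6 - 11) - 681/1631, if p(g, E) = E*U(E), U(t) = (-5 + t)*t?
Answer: 1051314/1631 ≈ 644.58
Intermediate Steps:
U(t) = t*(-5 + t)
p(g, E) = E²*(-5 + E) (p(g, E) = E*(E*(-5 + E)) = E²*(-5 + E))
((2 + 13) + p(2, -4))*(6 - 11) - 681/1631 = ((2 + 13) + (-4)²*(-5 - 4))*(6 - 11) - 681/1631 = (15 + 16*(-9))*(-5) - 681*1/1631 = (15 - 144)*(-5) - 681/1631 = -129*(-5) - 681/1631 = 645 - 681/1631 = 1051314/1631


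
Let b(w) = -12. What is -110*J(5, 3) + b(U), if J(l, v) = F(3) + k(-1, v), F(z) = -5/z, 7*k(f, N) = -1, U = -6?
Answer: 3928/21 ≈ 187.05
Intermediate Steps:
k(f, N) = -1/7 (k(f, N) = (1/7)*(-1) = -1/7)
J(l, v) = -38/21 (J(l, v) = -5/3 - 1/7 = -38/21)
-110*J(5, 3) + b(U) = -110*(-38/21) - 12 = 4180/21 - 12 = 3928/21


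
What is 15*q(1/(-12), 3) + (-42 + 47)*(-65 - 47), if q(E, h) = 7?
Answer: -455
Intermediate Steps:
15*q(1/(-12), 3) + (-42 + 47)*(-65 - 47) = 15*7 + (-42 + 47)*(-65 - 47) = 105 + 5*(-112) = 105 - 560 = -455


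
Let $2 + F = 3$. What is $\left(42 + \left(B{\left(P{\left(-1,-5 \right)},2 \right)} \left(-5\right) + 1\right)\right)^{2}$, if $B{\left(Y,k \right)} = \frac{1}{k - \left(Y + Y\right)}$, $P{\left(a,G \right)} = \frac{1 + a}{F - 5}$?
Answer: $\frac{6561}{4} \approx 1640.3$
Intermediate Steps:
$F = 1$ ($F = -2 + 3 = 1$)
$P{\left(a,G \right)} = - \frac{1}{4} - \frac{a}{4}$ ($P{\left(a,G \right)} = \frac{1 + a}{1 - 5} = \frac{1 + a}{-4} = \left(1 + a\right) \left(- \frac{1}{4}\right) = - \frac{1}{4} - \frac{a}{4}$)
$B{\left(Y,k \right)} = \frac{1}{k - 2 Y}$
$\left(42 + \left(B{\left(P{\left(-1,-5 \right)},2 \right)} \left(-5\right) + 1\right)\right)^{2} = \left(42 + \left(\frac{1}{2 - 2 \left(- \frac{1}{4} - - \frac{1}{4}\right)} \left(-5\right) + 1\right)\right)^{2} = \left(42 + \left(\frac{1}{2 - 2 \left(- \frac{1}{4} + \frac{1}{4}\right)} \left(-5\right) + 1\right)\right)^{2} = \left(42 + \left(\frac{1}{2 - 0} \left(-5\right) + 1\right)\right)^{2} = \left(42 + \left(\frac{1}{2 + 0} \left(-5\right) + 1\right)\right)^{2} = \left(42 + \left(\frac{1}{2} \left(-5\right) + 1\right)\right)^{2} = \left(42 + \left(- \frac{5}{2} + 1\right)\right)^{2} = \left(42 - \frac{3}{2}\right)^{2} = \left(\frac{81}{2}\right)^{2} = \frac{6561}{4}$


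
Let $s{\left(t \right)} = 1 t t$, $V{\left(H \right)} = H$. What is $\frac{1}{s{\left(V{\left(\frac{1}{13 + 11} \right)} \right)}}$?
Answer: $576$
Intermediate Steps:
$s{\left(t \right)} = t^{2}$ ($s{\left(t \right)} = t t = t^{2}$)
$\frac{1}{s{\left(V{\left(\frac{1}{13 + 11} \right)} \right)}} = \frac{1}{\left(\frac{1}{13 + 11}\right)^{2}} = \frac{1}{\left(\frac{1}{24}\right)^{2}} = \frac{1}{\frac{1}{576}} = 576$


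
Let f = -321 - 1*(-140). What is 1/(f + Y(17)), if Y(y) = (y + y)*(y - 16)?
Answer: -1/147 ≈ -0.0068027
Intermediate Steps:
f = -181 (f = -321 + 140 = -181)
Y(y) = 2*y*(-16 + y) (Y(y) = (2*y)*(-16 + y) = 2*y*(-16 + y))
1/(f + Y(17)) = 1/(-181 + 2*17*(-16 + 17)) = 1/(-181 + 2*17*1) = 1/(-181 + 34) = 1/(-147) = -1/147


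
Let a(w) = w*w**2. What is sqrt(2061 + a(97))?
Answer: sqrt(914734) ≈ 956.42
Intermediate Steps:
a(w) = w**3
sqrt(2061 + a(97)) = sqrt(2061 + 97**3) = sqrt(2061 + 912673) = sqrt(914734)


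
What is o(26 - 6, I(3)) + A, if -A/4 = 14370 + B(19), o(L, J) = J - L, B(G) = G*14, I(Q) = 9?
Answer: -58555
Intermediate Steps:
B(G) = 14*G
A = -58544 (A = -4*(14370 + 14*19) = -4*(14370 + 266) = -4*14636 = -58544)
o(26 - 6, I(3)) + A = (9 - (26 - 6)) - 58544 = (9 - 1*20) - 58544 = (9 - 20) - 58544 = -11 - 58544 = -58555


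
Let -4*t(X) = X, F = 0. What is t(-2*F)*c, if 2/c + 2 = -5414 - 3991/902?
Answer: 0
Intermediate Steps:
t(X) = -X/4
c = -1804/4889223 (c = 2/(-2 + (-5414 - 3991/902)) = 2/(-2 - 4887419/902) = 2/(-4889223/902) = 2*(-902/4889223) = -1804/4889223 ≈ -0.00036897)
t(-2*F)*c = -(-1)*0/2*(-1804/4889223) = -¼*0*(-1804/4889223) = 0*(-1804/4889223) = 0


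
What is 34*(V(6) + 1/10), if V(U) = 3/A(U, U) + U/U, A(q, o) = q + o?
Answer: 459/10 ≈ 45.900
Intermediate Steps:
A(q, o) = o + q
V(U) = 1 + 3/(2*U) (V(U) = 3/(U + U) + U/U = 3/((2*U)) + 1 = 3*(1/(2*U)) + 1 = 3/(2*U) + 1 = 1 + 3/(2*U))
34*(V(6) + 1/10) = 34*((3/2 + 6)/6 + 1/10) = 34*((⅙)*(15/2) + ⅒) = 34*(5/4 + ⅒) = 34*(27/20) = 459/10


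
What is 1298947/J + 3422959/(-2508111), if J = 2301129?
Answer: -171065443022/213758776197 ≈ -0.80027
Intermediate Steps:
1298947/J + 3422959/(-2508111) = 1298947/2301129 + 3422959/(-2508111) = 1298947*(1/2301129) + 3422959*(-1/2508111) = 1298947/2301129 - 3422959/2508111 = -171065443022/213758776197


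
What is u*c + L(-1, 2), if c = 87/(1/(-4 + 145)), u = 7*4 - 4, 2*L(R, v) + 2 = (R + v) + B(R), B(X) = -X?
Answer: 294408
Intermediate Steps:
L(R, v) = -1 + v/2 (L(R, v) = -1 + ((R + v) - R)/2 = -1 + v/2)
u = 24 (u = 28 - 4 = 24)
c = 12267 (c = 87/(1/141) = 87*141 = 12267)
u*c + L(-1, 2) = 24*12267 + (-1 + (½)*2) = 294408 + (-1 + 1) = 294408 + 0 = 294408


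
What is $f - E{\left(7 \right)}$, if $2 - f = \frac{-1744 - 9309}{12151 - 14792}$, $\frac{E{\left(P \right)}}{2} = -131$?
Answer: $\frac{686171}{2641} \approx 259.81$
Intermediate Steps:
$E{\left(P \right)} = -262$ ($E{\left(P \right)} = 2 \left(-131\right) = -262$)
$f = - \frac{5771}{2641}$ ($f = 2 - \frac{-1744 - 9309}{12151 - 14792} = 2 - - \frac{11053}{-2641} = 2 - \left(-11053\right) \left(- \frac{1}{2641}\right) = 2 - \frac{11053}{2641} = - \frac{5771}{2641} \approx -2.1852$)
$f - E{\left(7 \right)} = - \frac{5771}{2641} - -262 = - \frac{5771}{2641} + 262 = \frac{686171}{2641}$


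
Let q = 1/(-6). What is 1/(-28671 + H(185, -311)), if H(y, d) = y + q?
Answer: -6/170917 ≈ -3.5105e-5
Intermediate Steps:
q = -⅙ ≈ -0.16667
H(y, d) = -⅙ + y (H(y, d) = y - ⅙ = -⅙ + y)
1/(-28671 + H(185, -311)) = 1/(-28671 + (-⅙ + 185)) = 1/(-28671 + 1109/6) = 1/(-170917/6) = -6/170917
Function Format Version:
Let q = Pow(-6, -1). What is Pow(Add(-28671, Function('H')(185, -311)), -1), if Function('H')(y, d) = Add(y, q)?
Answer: Rational(-6, 170917) ≈ -3.5105e-5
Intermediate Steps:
q = Rational(-1, 6) ≈ -0.16667
Function('H')(y, d) = Add(Rational(-1, 6), y) (Function('H')(y, d) = Add(y, Rational(-1, 6)) = Add(Rational(-1, 6), y))
Pow(Add(-28671, Function('H')(185, -311)), -1) = Pow(Add(-28671, Add(Rational(-1, 6), 185)), -1) = Pow(Add(-28671, Rational(1109, 6)), -1) = Pow(Rational(-170917, 6), -1) = Rational(-6, 170917)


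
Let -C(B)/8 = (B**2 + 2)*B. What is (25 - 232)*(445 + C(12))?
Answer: 2809197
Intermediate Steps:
C(B) = -8*B*(2 + B**2) (C(B) = -8*(B**2 + 2)*B = -8*(2 + B**2)*B = -8*B*(2 + B**2))
(25 - 232)*(445 + C(12)) = (25 - 232)*(445 - 8*12*(2 + 12**2)) = -207*(445 - 8*12*(2 + 144)) = -207*(445 - 8*12*146) = -207*(445 - 14016) = -207*(-13571) = 2809197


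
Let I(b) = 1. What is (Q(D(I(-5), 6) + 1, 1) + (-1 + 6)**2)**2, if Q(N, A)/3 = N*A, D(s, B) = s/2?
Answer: 3481/4 ≈ 870.25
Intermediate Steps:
D(s, B) = s/2 (D(s, B) = s*(1/2) = s/2)
Q(N, A) = 3*A*N (Q(N, A) = 3*(N*A) = 3*(A*N) = 3*A*N)
(Q(D(I(-5), 6) + 1, 1) + (-1 + 6)**2)**2 = (3*1*((1/2)*1 + 1) + (-1 + 6)**2)**2 = (3*1*(1/2 + 1) + 5**2)**2 = (3*1*(3/2) + 25)**2 = (9/2 + 25)**2 = (59/2)**2 = 3481/4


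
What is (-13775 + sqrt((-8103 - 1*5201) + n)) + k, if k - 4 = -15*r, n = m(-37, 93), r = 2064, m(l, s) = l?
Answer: -44731 + I*sqrt(13341) ≈ -44731.0 + 115.5*I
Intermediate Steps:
n = -37
k = -30956 (k = 4 - 15*2064 = 4 - 30960 = -30956)
(-13775 + sqrt((-8103 - 1*5201) + n)) + k = (-13775 + sqrt((-8103 - 1*5201) - 37)) - 30956 = (-13775 + sqrt((-8103 - 5201) - 37)) - 30956 = (-13775 + sqrt(-13304 - 37)) - 30956 = (-13775 + sqrt(-13341)) - 30956 = (-13775 + I*sqrt(13341)) - 30956 = -44731 + I*sqrt(13341)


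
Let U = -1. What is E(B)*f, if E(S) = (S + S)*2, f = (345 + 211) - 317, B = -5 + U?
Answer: -5736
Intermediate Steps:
B = -6 (B = -5 - 1 = -6)
f = 239 (f = 556 - 317 = 239)
E(S) = 4*S (E(S) = (2*S)*2 = 4*S)
E(B)*f = (4*(-6))*239 = -24*239 = -5736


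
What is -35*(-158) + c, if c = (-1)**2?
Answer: 5531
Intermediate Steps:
c = 1
-35*(-158) + c = -35*(-158) + 1 = 5530 + 1 = 5531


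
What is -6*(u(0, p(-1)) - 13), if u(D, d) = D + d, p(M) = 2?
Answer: 66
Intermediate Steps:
-6*(u(0, p(-1)) - 13) = -6*((0 + 2) - 13) = -6*(2 - 13) = -6*(-11) = 66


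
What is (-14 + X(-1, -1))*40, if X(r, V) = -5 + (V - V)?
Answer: -760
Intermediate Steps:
X(r, V) = -5 (X(r, V) = -5 + 0 = -5)
(-14 + X(-1, -1))*40 = (-14 - 5)*40 = -19*40 = -760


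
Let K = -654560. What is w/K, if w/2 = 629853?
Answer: -629853/327280 ≈ -1.9245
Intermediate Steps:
w = 1259706 (w = 2*629853 = 1259706)
w/K = 1259706/(-654560) = 1259706*(-1/654560) = -629853/327280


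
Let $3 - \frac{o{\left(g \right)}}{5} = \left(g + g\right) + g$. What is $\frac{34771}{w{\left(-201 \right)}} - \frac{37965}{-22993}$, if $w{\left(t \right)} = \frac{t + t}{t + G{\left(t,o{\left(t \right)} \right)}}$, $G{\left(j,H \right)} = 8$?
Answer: $\frac{154316755309}{9243186} \approx 16695.0$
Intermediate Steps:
$o{\left(g \right)} = 15 - 15 g$ ($o{\left(g \right)} = 15 - 5 \left(\left(g + g\right) + g\right) = 15 - 5 \left(2 g + g\right) = 15 - 5 \cdot 3 g = 15 - 15 g$)
$w{\left(t \right)} = \frac{2 t}{8 + t}$ ($w{\left(t \right)} = \frac{t + t}{t + 8} = \frac{2 t}{8 + t}$)
$\frac{34771}{w{\left(-201 \right)}} - \frac{37965}{-22993} = \frac{34771}{2 \left(-201\right) \frac{1}{8 - 201}} - \frac{37965}{-22993} = \frac{34771}{2 \left(-201\right) \frac{1}{-193}} - - \frac{37965}{22993} = \frac{34771}{2 \left(-201\right) \left(- \frac{1}{193}\right)} + \frac{37965}{22993} = \frac{34771}{\frac{402}{193}} + \frac{37965}{22993} = 34771 \cdot \frac{193}{402} + \frac{37965}{22993} = \frac{6710803}{402} + \frac{37965}{22993} = \frac{154316755309}{9243186}$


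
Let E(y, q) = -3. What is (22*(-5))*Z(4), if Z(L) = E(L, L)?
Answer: 330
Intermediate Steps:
Z(L) = -3
(22*(-5))*Z(4) = (22*(-5))*(-3) = -110*(-3) = 330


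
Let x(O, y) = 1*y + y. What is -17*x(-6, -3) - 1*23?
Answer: 79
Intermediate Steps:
x(O, y) = 2*y (x(O, y) = y + y = 2*y)
-17*x(-6, -3) - 1*23 = -34*(-3) - 1*23 = -17*(-6) - 23 = 102 - 23 = 79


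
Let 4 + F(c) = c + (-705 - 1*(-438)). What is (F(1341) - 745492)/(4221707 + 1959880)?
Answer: -744422/6181587 ≈ -0.12043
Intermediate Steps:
F(c) = -271 + c (F(c) = -4 + (c + (-705 - 1*(-438))) = -4 + (c + (-705 + 438)) = -4 + (c - 267) = -4 + (-267 + c) = -271 + c)
(F(1341) - 745492)/(4221707 + 1959880) = ((-271 + 1341) - 745492)/(4221707 + 1959880) = (1070 - 745492)/6181587 = -744422*1/6181587 = -744422/6181587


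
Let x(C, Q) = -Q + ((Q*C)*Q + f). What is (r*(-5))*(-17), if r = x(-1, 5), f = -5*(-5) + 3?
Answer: -170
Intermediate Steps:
f = 28 (f = 25 + 3 = 28)
x(C, Q) = 28 - Q + C*Q² (x(C, Q) = -Q + ((Q*C)*Q + 28) = -Q + ((C*Q)*Q + 28) = -Q + (C*Q² + 28) = -Q + (28 + C*Q²) = 28 - Q + C*Q²)
r = -2 (r = 28 - 1*5 - 1*5² = 28 - 5 - 1*25 = 28 - 5 - 25 = -2)
(r*(-5))*(-17) = -2*(-5)*(-17) = 10*(-17) = -170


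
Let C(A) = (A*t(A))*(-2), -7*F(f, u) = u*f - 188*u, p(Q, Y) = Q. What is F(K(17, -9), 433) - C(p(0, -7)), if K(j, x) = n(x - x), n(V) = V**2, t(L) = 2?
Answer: 81404/7 ≈ 11629.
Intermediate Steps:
K(j, x) = 0 (K(j, x) = (x - x)**2 = 0**2 = 0)
F(f, u) = 188*u/7 - f*u/7 (F(f, u) = -(u*f - 188*u)/7 = -(f*u - 188*u)/7 = -(-188*u + f*u)/7 = 188*u/7 - f*u/7)
C(A) = -4*A (C(A) = (A*2)*(-2) = (2*A)*(-2) = -4*A)
F(K(17, -9), 433) - C(p(0, -7)) = (1/7)*433*(188 - 1*0) - (-4)*0 = (1/7)*433*(188 + 0) - 1*0 = (1/7)*433*188 + 0 = 81404/7 + 0 = 81404/7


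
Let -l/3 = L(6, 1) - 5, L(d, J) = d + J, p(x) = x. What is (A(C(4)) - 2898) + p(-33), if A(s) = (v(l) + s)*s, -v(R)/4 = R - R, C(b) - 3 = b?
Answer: -2882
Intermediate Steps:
C(b) = 3 + b
L(d, J) = J + d
l = -6 (l = -3*((1 + 6) - 5) = -3*(7 - 5) = -3*2 = -6)
v(R) = 0 (v(R) = -4*(R - R) = -4*0 = 0)
A(s) = s² (A(s) = (0 + s)*s = s*s = s²)
(A(C(4)) - 2898) + p(-33) = ((3 + 4)² - 2898) - 33 = (7² - 2898) - 33 = (49 - 2898) - 33 = -2849 - 33 = -2882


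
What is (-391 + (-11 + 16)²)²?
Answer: 133956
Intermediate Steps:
(-391 + (-11 + 16)²)² = (-391 + 5²)² = (-391 + 25)² = (-366)² = 133956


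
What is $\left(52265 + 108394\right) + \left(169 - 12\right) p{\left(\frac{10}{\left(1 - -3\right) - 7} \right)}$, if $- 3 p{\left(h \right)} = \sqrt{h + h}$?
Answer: $160659 - \frac{314 i \sqrt{15}}{9} \approx 1.6066 \cdot 10^{5} - 135.12 i$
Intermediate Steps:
$p{\left(h \right)} = - \frac{\sqrt{2} \sqrt{h}}{3}$ ($p{\left(h \right)} = - \frac{\sqrt{h + h}}{3} = - \frac{\sqrt{2 h}}{3} = - \frac{\sqrt{2} \sqrt{h}}{3}$)
$\left(52265 + 108394\right) + \left(169 - 12\right) p{\left(\frac{10}{\left(1 - -3\right) - 7} \right)} = \left(52265 + 108394\right) + \left(169 - 12\right) \left(- \frac{\sqrt{2} \sqrt{\frac{10}{\left(1 - -3\right) - 7}}}{3}\right) = 160659 + 157 \left(- \frac{\sqrt{2} \sqrt{\frac{10}{\left(1 + 3\right) - 7}}}{3}\right) = 160659 + 157 \left(- \frac{\sqrt{2} \sqrt{\frac{10}{4 - 7}}}{3}\right) = 160659 + 157 \left(- \frac{\sqrt{2} \sqrt{\frac{10}{-3}}}{3}\right) = 160659 + 157 \left(- \frac{\sqrt{2} \sqrt{10 \left(- \frac{1}{3}\right)}}{3}\right) = 160659 + 157 \left(- \frac{\sqrt{2} \sqrt{- \frac{10}{3}}}{3}\right) = 160659 + 157 \left(- \frac{\sqrt{2} \frac{i \sqrt{30}}{3}}{3}\right) = 160659 + 157 \left(- \frac{2 i \sqrt{15}}{9}\right) = 160659 - \frac{314 i \sqrt{15}}{9}$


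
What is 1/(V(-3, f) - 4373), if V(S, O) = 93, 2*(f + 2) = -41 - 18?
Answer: -1/4280 ≈ -0.00023364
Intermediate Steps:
f = -63/2 (f = -2 + (-41 - 18)/2 = -2 + (1/2)*(-59) = -2 - 59/2 = -63/2 ≈ -31.500)
1/(V(-3, f) - 4373) = 1/(93 - 4373) = 1/(-4280) = -1/4280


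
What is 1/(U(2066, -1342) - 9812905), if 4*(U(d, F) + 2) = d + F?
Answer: -1/9812726 ≈ -1.0191e-7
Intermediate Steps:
U(d, F) = -2 + F/4 + d/4 (U(d, F) = -2 + (d + F)/4 = -2 + (F + d)/4 = -2 + (F/4 + d/4) = -2 + F/4 + d/4)
1/(U(2066, -1342) - 9812905) = 1/((-2 + (¼)*(-1342) + (¼)*2066) - 9812905) = 1/((-2 - 671/2 + 1033/2) - 9812905) = 1/(179 - 9812905) = 1/(-9812726) = -1/9812726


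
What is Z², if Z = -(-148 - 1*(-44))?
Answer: 10816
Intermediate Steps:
Z = 104 (Z = -(-148 + 44) = -1*(-104) = 104)
Z² = 104² = 10816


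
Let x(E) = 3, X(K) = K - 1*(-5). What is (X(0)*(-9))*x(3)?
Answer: -135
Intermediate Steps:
X(K) = 5 + K (X(K) = K + 5 = 5 + K)
(X(0)*(-9))*x(3) = ((5 + 0)*(-9))*3 = (5*(-9))*3 = -45*3 = -135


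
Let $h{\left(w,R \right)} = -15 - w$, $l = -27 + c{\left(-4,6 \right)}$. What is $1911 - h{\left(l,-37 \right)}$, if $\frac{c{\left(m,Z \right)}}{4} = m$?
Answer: $1883$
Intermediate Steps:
$c{\left(m,Z \right)} = 4 m$
$l = -43$ ($l = -27 + 4 \left(-4\right) = -27 - 16 = -43$)
$1911 - h{\left(l,-37 \right)} = 1911 - \left(-15 - -43\right) = 1911 - \left(-15 + 43\right) = 1911 - 28 = 1883$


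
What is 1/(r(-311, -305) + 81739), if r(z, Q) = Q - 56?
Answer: 1/81378 ≈ 1.2288e-5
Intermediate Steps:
r(z, Q) = -56 + Q
1/(r(-311, -305) + 81739) = 1/((-56 - 305) + 81739) = 1/(-361 + 81739) = 1/81378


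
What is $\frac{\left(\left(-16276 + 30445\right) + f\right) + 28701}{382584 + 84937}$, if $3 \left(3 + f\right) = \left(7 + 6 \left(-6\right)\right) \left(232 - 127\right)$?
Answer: $\frac{41852}{467521} \approx 0.089519$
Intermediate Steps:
$f = -1018$ ($f = -3 + \frac{\left(7 + 6 \left(-6\right)\right) \left(232 - 127\right)}{3} = -3 + \frac{\left(7 - 36\right) 105}{3} = -3 + \frac{\left(-29\right) 105}{3} = -3 + \frac{1}{3} \left(-3045\right) = -3 - 1015 = -1018$)
$\frac{\left(\left(-16276 + 30445\right) + f\right) + 28701}{382584 + 84937} = \frac{\left(\left(-16276 + 30445\right) - 1018\right) + 28701}{382584 + 84937} = \frac{\left(14169 - 1018\right) + 28701}{467521} = \left(13151 + 28701\right) \frac{1}{467521} = 41852 \cdot \frac{1}{467521} = \frac{41852}{467521}$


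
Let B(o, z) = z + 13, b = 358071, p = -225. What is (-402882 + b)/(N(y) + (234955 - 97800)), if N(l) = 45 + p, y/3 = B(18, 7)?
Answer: -44811/136975 ≈ -0.32715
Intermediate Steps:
B(o, z) = 13 + z
y = 60 (y = 3*(13 + 7) = 3*20 = 60)
N(l) = -180 (N(l) = 45 - 225 = -180)
(-402882 + b)/(N(y) + (234955 - 97800)) = (-402882 + 358071)/(-180 + (234955 - 97800)) = -44811/(-180 + 137155) = -44811/136975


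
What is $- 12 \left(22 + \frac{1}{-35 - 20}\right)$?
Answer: $- \frac{14508}{55} \approx -263.78$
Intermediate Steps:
$- 12 \left(22 + \frac{1}{-35 - 20}\right) = - 12 \left(22 + \frac{1}{-55}\right) = - 12 \left(22 - \frac{1}{55}\right) = \left(-12\right) \frac{1209}{55} = - \frac{14508}{55}$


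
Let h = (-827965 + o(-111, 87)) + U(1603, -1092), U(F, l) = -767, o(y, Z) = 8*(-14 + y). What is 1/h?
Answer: -1/829732 ≈ -1.2052e-6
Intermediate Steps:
o(y, Z) = -112 + 8*y
h = -829732 (h = (-827965 + (-112 + 8*(-111))) - 767 = (-827965 + (-112 - 888)) - 767 = (-827965 - 1000) - 767 = -828965 - 767 = -829732)
1/h = 1/(-829732) = -1/829732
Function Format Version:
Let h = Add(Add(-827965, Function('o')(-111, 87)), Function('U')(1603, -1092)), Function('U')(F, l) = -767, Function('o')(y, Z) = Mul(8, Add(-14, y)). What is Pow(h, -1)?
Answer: Rational(-1, 829732) ≈ -1.2052e-6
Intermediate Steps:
Function('o')(y, Z) = Add(-112, Mul(8, y))
h = -829732 (h = Add(Add(-827965, Add(-112, Mul(8, -111))), -767) = Add(Add(-827965, Add(-112, -888)), -767) = Add(Add(-827965, -1000), -767) = Add(-828965, -767) = -829732)
Pow(h, -1) = Pow(-829732, -1) = Rational(-1, 829732)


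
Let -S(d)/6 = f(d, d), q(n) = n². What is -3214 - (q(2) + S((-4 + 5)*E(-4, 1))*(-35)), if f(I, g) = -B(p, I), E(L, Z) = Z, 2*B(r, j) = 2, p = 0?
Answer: -3008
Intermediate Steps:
B(r, j) = 1 (B(r, j) = (½)*2 = 1)
f(I, g) = -1 (f(I, g) = -1*1 = -1)
S(d) = 6 (S(d) = -6*(-1) = 6)
-3214 - (q(2) + S((-4 + 5)*E(-4, 1))*(-35)) = -3214 - (2² + 6*(-35)) = -3214 - (4 - 210) = -3214 - 1*(-206) = -3214 + 206 = -3008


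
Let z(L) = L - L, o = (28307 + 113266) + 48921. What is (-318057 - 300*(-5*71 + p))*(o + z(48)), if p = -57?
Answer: -37042891758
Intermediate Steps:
o = 190494 (o = 141573 + 48921 = 190494)
z(L) = 0
(-318057 - 300*(-5*71 + p))*(o + z(48)) = (-318057 - 300*(-5*71 - 57))*(190494 + 0) = (-318057 - 300*(-355 - 57))*190494 = (-318057 - 300*(-412))*190494 = (-318057 + 123600)*190494 = -194457*190494 = -37042891758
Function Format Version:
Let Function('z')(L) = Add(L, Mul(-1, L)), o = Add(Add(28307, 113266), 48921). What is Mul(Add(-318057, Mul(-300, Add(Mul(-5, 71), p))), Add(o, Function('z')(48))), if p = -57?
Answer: -37042891758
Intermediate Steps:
o = 190494 (o = Add(141573, 48921) = 190494)
Function('z')(L) = 0
Mul(Add(-318057, Mul(-300, Add(Mul(-5, 71), p))), Add(o, Function('z')(48))) = Mul(Add(-318057, Mul(-300, Add(Mul(-5, 71), -57))), Add(190494, 0)) = Mul(Add(-318057, Mul(-300, Add(-355, -57))), 190494) = Mul(Add(-318057, Mul(-300, -412)), 190494) = Mul(Add(-318057, 123600), 190494) = Mul(-194457, 190494) = -37042891758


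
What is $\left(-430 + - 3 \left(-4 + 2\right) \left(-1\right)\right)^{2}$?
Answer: $190096$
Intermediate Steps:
$\left(-430 + - 3 \left(-4 + 2\right) \left(-1\right)\right)^{2} = \left(-430 + \left(-3\right) \left(-2\right) \left(-1\right)\right)^{2} = \left(-430 + 6 \left(-1\right)\right)^{2} = \left(-430 - 6\right)^{2} = \left(-436\right)^{2} = 190096$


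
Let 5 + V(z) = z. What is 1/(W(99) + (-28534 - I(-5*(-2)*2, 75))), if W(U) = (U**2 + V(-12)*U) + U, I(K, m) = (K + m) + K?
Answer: -1/20432 ≈ -4.8943e-5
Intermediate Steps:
V(z) = -5 + z
I(K, m) = m + 2*K
W(U) = U**2 - 16*U (W(U) = (U**2 + (-5 - 12)*U) + U = (U**2 - 17*U) + U = U**2 - 16*U)
1/(W(99) + (-28534 - I(-5*(-2)*2, 75))) = 1/(99*(-16 + 99) + (-28534 - (75 + 2*(-5*(-2)*2)))) = 1/(99*83 + (-28534 - (75 + 2*(10*2)))) = 1/(8217 + (-28534 - (75 + 2*20))) = 1/(8217 + (-28534 - (75 + 40))) = 1/(8217 + (-28534 - 1*115)) = 1/(8217 + (-28534 - 115)) = 1/(8217 - 28649) = 1/(-20432) = -1/20432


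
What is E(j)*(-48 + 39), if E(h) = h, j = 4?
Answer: -36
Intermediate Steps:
E(j)*(-48 + 39) = 4*(-48 + 39) = 4*(-9) = -36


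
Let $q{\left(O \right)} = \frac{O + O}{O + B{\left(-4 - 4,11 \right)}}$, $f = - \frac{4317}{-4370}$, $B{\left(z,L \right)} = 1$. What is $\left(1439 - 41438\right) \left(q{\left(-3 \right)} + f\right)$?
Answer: $- \frac{697062573}{4370} \approx -1.5951 \cdot 10^{5}$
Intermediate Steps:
$f = \frac{4317}{4370}$ ($f = \left(-4317\right) \left(- \frac{1}{4370}\right) = \frac{4317}{4370} \approx 0.98787$)
$q{\left(O \right)} = \frac{2 O}{1 + O}$ ($q{\left(O \right)} = \frac{O + O}{O + 1} = \frac{2 O}{1 + O}$)
$\left(1439 - 41438\right) \left(q{\left(-3 \right)} + f\right) = \left(1439 - 41438\right) \left(2 \left(-3\right) \frac{1}{1 - 3} + \frac{4317}{4370}\right) = - 39999 \left(2 \left(-3\right) \frac{1}{-2} + \frac{4317}{4370}\right) = - 39999 \left(2 \left(-3\right) \left(- \frac{1}{2}\right) + \frac{4317}{4370}\right) = - 39999 \left(3 + \frac{4317}{4370}\right) = \left(-39999\right) \frac{17427}{4370} = - \frac{697062573}{4370}$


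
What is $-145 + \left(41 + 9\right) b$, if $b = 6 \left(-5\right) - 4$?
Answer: $-1845$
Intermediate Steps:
$b = -34$ ($b = -30 - 4 = -34$)
$-145 + \left(41 + 9\right) b = -145 + \left(41 + 9\right) \left(-34\right) = -145 + 50 \left(-34\right) = -145 - 1700 = -1845$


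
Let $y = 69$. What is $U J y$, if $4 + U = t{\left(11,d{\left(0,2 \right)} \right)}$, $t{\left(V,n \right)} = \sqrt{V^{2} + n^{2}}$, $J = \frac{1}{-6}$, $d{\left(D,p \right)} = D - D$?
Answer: $- \frac{161}{2} \approx -80.5$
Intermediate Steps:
$d{\left(D,p \right)} = 0$
$J = - \frac{1}{6} \approx -0.16667$
$U = 7$ ($U = -4 + \sqrt{11^{2} + 0^{2}} = -4 + \sqrt{121 + 0} = -4 + \sqrt{121} = -4 + 11 = 7$)
$U J y = 7 \left(- \frac{1}{6}\right) 69 = \left(- \frac{7}{6}\right) 69 = - \frac{161}{2}$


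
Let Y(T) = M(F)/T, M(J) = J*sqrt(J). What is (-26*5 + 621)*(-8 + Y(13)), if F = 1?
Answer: -50573/13 ≈ -3890.2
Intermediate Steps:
M(J) = J**(3/2)
Y(T) = 1/T (Y(T) = 1**(3/2)/T = 1/T)
(-26*5 + 621)*(-8 + Y(13)) = (-26*5 + 621)*(-8 + 1/13) = (-130 + 621)*(-8 + 1/13) = 491*(-103/13) = -50573/13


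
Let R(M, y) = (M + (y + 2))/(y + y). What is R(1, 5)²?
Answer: 16/25 ≈ 0.64000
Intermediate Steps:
R(M, y) = (2 + M + y)/(2*y) (R(M, y) = (M + (2 + y))/((2*y)) = (2 + M + y)*(1/(2*y)) = (2 + M + y)/(2*y))
R(1, 5)² = ((½)*(2 + 1 + 5)/5)² = ((½)*(⅕)*8)² = (⅘)² = 16/25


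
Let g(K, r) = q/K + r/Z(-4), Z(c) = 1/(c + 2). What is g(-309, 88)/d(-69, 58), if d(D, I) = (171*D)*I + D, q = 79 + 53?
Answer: 2596/10070619 ≈ 0.00025778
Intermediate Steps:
Z(c) = 1/(2 + c)
q = 132
g(K, r) = -2*r + 132/K (g(K, r) = 132/K + r/(1/(2 - 4)) = 132/K + r/(1/(-2)) = 132/K + r/(-1/2) = 132/K + r*(-2) = 132/K - 2*r = -2*r + 132/K)
d(D, I) = D + 171*D*I (d(D, I) = 171*D*I + D = D + 171*D*I)
g(-309, 88)/d(-69, 58) = (-2*88 + 132/(-309))/((-69*(1 + 171*58))) = (-176 + 132*(-1/309))/((-69*(1 + 9918))) = (-176 - 44/103)/((-69*9919)) = -18172/103/(-684411) = -18172/103*(-1/684411) = 2596/10070619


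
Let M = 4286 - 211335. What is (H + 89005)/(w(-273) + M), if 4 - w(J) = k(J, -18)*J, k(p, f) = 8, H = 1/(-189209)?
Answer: -16840547044/38761544949 ≈ -0.43447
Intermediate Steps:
H = -1/189209 ≈ -5.2852e-6
M = -207049
w(J) = 4 - 8*J
(H + 89005)/(w(-273) + M) = (-1/189209 + 89005)/((4 - 8*(-273)) - 207049) = 16840547044/(189209*((4 + 2184) - 207049)) = 16840547044/(189209*(2188 - 207049)) = (16840547044/189209)/(-204861) = (16840547044/189209)*(-1/204861) = -16840547044/38761544949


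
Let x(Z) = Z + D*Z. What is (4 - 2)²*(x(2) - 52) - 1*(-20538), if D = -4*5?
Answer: 20178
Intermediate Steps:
D = -20
x(Z) = -19*Z (x(Z) = Z - 20*Z = -19*Z)
(4 - 2)²*(x(2) - 52) - 1*(-20538) = (4 - 2)²*(-19*2 - 52) - 1*(-20538) = 2²*(-38 - 52) + 20538 = 4*(-90) + 20538 = -360 + 20538 = 20178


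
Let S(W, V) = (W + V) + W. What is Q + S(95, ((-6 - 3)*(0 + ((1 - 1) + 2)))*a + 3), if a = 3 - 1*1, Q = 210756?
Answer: 210913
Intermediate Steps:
a = 2 (a = 3 - 1 = 2)
S(W, V) = V + 2*W (S(W, V) = (V + W) + W = V + 2*W)
Q + S(95, ((-6 - 3)*(0 + ((1 - 1) + 2)))*a + 3) = 210756 + ((((-6 - 3)*(0 + ((1 - 1) + 2)))*2 + 3) + 2*95) = 210756 + ((-9*(0 + (0 + 2))*2 + 3) + 190) = 210756 + ((-9*(0 + 2)*2 + 3) + 190) = 210756 + ((-9*2*2 + 3) + 190) = 210756 + ((-18*2 + 3) + 190) = 210756 + ((-36 + 3) + 190) = 210756 + (-33 + 190) = 210756 + 157 = 210913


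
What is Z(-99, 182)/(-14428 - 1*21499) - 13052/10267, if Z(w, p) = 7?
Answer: -468991073/368862509 ≈ -1.2715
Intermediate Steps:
Z(-99, 182)/(-14428 - 1*21499) - 13052/10267 = 7/(-14428 - 1*21499) - 13052/10267 = 7/(-14428 - 21499) - 13052*1/10267 = 7/(-35927) - 13052/10267 = 7*(-1/35927) - 13052/10267 = -7/35927 - 13052/10267 = -468991073/368862509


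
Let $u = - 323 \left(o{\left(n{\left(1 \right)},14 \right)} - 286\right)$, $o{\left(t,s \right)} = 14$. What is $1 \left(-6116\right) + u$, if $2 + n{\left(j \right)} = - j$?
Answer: $81740$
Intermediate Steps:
$n{\left(j \right)} = -2 - j$
$u = 87856$ ($u = - 323 \left(14 - 286\right) = \left(-323\right) \left(-272\right) = 87856$)
$1 \left(-6116\right) + u = 1 \left(-6116\right) + 87856 = -6116 + 87856 = 81740$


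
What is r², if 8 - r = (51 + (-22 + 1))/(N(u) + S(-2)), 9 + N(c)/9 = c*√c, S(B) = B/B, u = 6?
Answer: 233599307/3847538 - 4372380*√6/1923769 ≈ 55.147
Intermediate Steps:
S(B) = 1
N(c) = -81 + 9*c^(3/2) (N(c) = -81 + 9*(c*√c) = -81 + 9*c^(3/2))
r = 8 - 30/(-80 + 54*√6) (r = 8 - (51 + (-22 + 1))/((-81 + 9*6^(3/2)) + 1) = 8 - (51 - 21)/((-81 + 9*(6*√6)) + 1) = 8 - 30/((-81 + 54*√6) + 1) = 8 - 30/(-80 + 54*√6) ≈ 7.4261)
r² = (10796/1387 - 405*√6/2774)²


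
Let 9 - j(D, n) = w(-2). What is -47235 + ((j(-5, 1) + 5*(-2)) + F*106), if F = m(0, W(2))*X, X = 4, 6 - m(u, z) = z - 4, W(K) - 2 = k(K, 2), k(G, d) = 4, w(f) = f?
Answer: -45538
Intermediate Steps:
j(D, n) = 11 (j(D, n) = 9 - 1*(-2) = 9 + 2 = 11)
W(K) = 6 (W(K) = 2 + 4 = 6)
m(u, z) = 10 - z (m(u, z) = 6 - (z - 4) = 6 - (-4 + z) = 6 + (4 - z) = 10 - z)
F = 16 (F = (10 - 1*6)*4 = (10 - 6)*4 = 4*4 = 16)
-47235 + ((j(-5, 1) + 5*(-2)) + F*106) = -47235 + ((11 + 5*(-2)) + 16*106) = -47235 + ((11 - 10) + 1696) = -47235 + (1 + 1696) = -47235 + 1697 = -45538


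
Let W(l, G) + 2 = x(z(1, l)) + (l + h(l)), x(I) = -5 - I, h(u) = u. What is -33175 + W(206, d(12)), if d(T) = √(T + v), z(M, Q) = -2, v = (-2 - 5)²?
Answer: -32768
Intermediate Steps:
v = 49 (v = (-7)² = 49)
d(T) = √(49 + T) (d(T) = √(T + 49) = √(49 + T))
W(l, G) = -5 + 2*l (W(l, G) = -2 + ((-5 - 1*(-2)) + (l + l)) = -2 + ((-5 + 2) + 2*l) = -2 + (-3 + 2*l) = -5 + 2*l)
-33175 + W(206, d(12)) = -33175 + (-5 + 2*206) = -33175 + (-5 + 412) = -33175 + 407 = -32768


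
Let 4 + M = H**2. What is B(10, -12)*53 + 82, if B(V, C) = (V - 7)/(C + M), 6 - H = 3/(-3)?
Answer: 955/11 ≈ 86.818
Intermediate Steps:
H = 7 (H = 6 - 3/(-3) = 6 - 3*(-1)/3 = 6 - 1*(-1) = 6 + 1 = 7)
M = 45 (M = -4 + 7**2 = -4 + 49 = 45)
B(V, C) = (-7 + V)/(45 + C) (B(V, C) = (V - 7)/(C + 45) = (-7 + V)/(45 + C))
B(10, -12)*53 + 82 = ((-7 + 10)/(45 - 12))*53 + 82 = (3/33)*53 + 82 = ((1/33)*3)*53 + 82 = (1/11)*53 + 82 = 53/11 + 82 = 955/11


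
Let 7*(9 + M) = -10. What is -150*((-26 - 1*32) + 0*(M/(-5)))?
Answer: 8700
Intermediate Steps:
M = -73/7 (M = -9 + (⅐)*(-10) = -9 - 10/7 = -73/7 ≈ -10.429)
-150*((-26 - 1*32) + 0*(M/(-5))) = -150*((-26 - 1*32) + 0*(-73/7/(-5))) = -150*((-26 - 32) + 0*(-73/7*(-⅕))) = -150*(-58 + 0*(73/35)) = -150*(-58 + 0) = -150*(-58) = 8700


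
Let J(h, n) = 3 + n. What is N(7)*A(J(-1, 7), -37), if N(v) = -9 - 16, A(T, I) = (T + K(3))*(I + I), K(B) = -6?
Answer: 7400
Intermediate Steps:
A(T, I) = 2*I*(-6 + T) (A(T, I) = (T - 6)*(I + I) = (-6 + T)*(2*I) = 2*I*(-6 + T))
N(v) = -25
N(7)*A(J(-1, 7), -37) = -50*(-37)*(-6 + (3 + 7)) = -50*(-37)*(-6 + 10) = -50*(-37)*4 = -25*(-296) = 7400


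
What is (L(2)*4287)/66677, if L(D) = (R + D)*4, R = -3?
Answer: -17148/66677 ≈ -0.25718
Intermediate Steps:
L(D) = -12 + 4*D (L(D) = (-3 + D)*4 = -12 + 4*D)
(L(2)*4287)/66677 = ((-12 + 4*2)*4287)/66677 = ((-12 + 8)*4287)*(1/66677) = -4*4287*(1/66677) = -17148*1/66677 = -17148/66677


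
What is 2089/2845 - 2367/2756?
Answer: -976831/7840820 ≈ -0.12458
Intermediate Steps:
2089/2845 - 2367/2756 = -976831/7840820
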